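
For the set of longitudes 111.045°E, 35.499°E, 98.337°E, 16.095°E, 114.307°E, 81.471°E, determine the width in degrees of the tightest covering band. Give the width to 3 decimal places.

Sort the longitudes: +16.095°, +35.499°, +81.471°, +98.337°, +111.045°, +114.307°.
Eastward gaps between consecutive values (wrapping around): 19.404°, 45.972°, 16.866°, 12.708°, 3.262°, 261.788°.
Largest gap = 261.788° ⇒ minimal covering band is its complement: 360° − 261.788° = 98.212°.
Band runs from +16.095° eastward to +114.307°.

98.212°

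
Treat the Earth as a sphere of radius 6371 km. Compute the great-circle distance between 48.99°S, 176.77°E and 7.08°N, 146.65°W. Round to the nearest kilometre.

7176 km

Δλ = -146.65 − 176.77 = -323.42°; wrapped into (−180°, 180°]: 36.58°.
Δφ = 7.08 − -48.99 = 56.07°.
a = sin²(Δφ/2) + cos φ₁ · cos φ₂ · sin²(Δλ/2) = 0.285044.
c = 2·atan2(√a, √(1−a)) = 1.12640 rad → d = 6371·c ≈ 7176.30 km.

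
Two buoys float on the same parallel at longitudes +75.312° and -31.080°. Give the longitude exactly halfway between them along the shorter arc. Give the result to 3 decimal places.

Signed shortest Δλ from +75.312° to -31.080° is -106.392°.
Midpoint longitude = +75.312° + (-106.392°)/2 = +75.312° − 53.196° = +22.116°.

+22.116°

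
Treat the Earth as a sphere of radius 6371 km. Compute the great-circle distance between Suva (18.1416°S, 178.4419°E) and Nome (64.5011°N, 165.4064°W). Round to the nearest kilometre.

9293 km

Δλ = -165.4064 − 178.4419 = -343.8483°; wrapped into (−180°, 180°]: 16.1517°.
Δφ = 64.5011 − -18.1416 = 82.6427°.
a = sin²(Δφ/2) + cos φ₁ · cos φ₂ · sin²(Δλ/2) = 0.444046.
c = 2·atan2(√a, √(1−a)) = 1.45865 rad → d = 6371·c ≈ 9293.07 km.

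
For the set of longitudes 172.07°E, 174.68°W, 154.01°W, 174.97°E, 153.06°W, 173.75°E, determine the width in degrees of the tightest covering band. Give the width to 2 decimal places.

34.87°

Sort the longitudes: -174.68°, -154.01°, -153.06°, +172.07°, +173.75°, +174.97°.
Eastward gaps between consecutive values (wrapping around): 20.67°, 0.95°, 325.13°, 1.68°, 1.22°, 10.35°.
Largest gap = 325.13° ⇒ minimal covering band is its complement: 360° − 325.13° = 34.87°.
Band runs from +172.07° eastward to -153.06°, crossing the antimeridian.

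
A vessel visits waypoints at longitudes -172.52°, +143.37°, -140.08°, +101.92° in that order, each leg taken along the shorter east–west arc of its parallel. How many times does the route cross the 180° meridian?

3

Leg 1: -172.52° → +143.37°, shortest Δλ = -44.11° (west) — crosses 180°.
Leg 2: +143.37° → -140.08°, shortest Δλ = 76.55° (east) — crosses 180°.
Leg 3: -140.08° → +101.92°, shortest Δλ = -118.0° (west) — crosses 180°.
Total crossings: 3.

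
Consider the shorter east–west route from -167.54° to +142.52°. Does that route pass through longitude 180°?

Naïve |142.52 − -167.54| = 310.06° > 180°, so the shorter arc goes the other way round — across 180°.
Signed shortest Δλ = ((142.52 − -167.54 + 180) mod 360) − 180 = -49.94°.
Going west by 49.94° from -167.54° passes through 180° before reaching +142.52°.

Yes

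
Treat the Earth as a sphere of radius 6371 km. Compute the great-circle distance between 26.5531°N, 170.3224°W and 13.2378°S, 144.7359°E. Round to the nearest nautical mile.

Δλ = 144.7359 − -170.3224 = 315.0583°; wrapped into (−180°, 180°]: -44.9417°.
Δφ = -13.2378 − 26.5531 = -39.7909°.
a = sin²(Δφ/2) + cos φ₁ · cos φ₂ · sin²(Δλ/2) = 0.243013.
c = 2·atan2(√a, √(1−a)) = 1.03098 rad → d = 6371·c ≈ 6568.40 km ≈ 3546.65 nmi.

3547 nmi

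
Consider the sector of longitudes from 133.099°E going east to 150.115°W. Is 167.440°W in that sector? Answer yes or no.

Band width going east from +133.099° to -150.115°: ((-150.115 − 133.099) mod 360) = 76.786°.
Offset of -167.440° east of the west edge: ((-167.440 − 133.099) mod 360) = 59.461°.
59.461° ≤ 76.786° ⇒ inside.

Yes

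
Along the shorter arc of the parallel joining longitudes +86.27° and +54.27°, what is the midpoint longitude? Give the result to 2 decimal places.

+70.27°

Signed shortest Δλ from +86.27° to +54.27° is -32.00°.
Midpoint longitude = +86.27° + (-32.00°)/2 = +86.27° − 16.00° = +70.27°.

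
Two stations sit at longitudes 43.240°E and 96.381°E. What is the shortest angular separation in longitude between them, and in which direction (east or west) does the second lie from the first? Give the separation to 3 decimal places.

Raw difference: 96.381 − 43.240 = 53.141°.
Normalise into (−180°, 180°]: 53.141° stays 53.141°.
Positive ⇒ the second point lies to the east; separation 53.141°.

53.141° east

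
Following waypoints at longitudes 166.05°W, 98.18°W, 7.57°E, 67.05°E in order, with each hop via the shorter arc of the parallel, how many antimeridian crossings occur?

0

Leg 1: -166.05° → -98.18°, shortest Δλ = 67.87° (east) — does not cross 180°.
Leg 2: -98.18° → +7.57°, shortest Δλ = 105.75° (east) — does not cross 180°.
Leg 3: +7.57° → +67.05°, shortest Δλ = 59.48° (east) — does not cross 180°.
Total crossings: 0.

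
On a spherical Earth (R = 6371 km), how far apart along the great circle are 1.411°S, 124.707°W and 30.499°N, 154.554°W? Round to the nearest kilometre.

4751 km

Δλ = -154.554 − -124.707 = -29.847°.
Δφ = 30.499 − -1.411 = 31.910°.
a = sin²(Δφ/2) + cos φ₁ · cos φ₂ · sin²(Δλ/2) = 0.132688.
c = 2·atan2(√a, √(1−a)) = 0.74568 rad → d = 6371·c ≈ 4750.75 km.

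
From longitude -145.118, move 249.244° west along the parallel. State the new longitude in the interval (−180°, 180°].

-34.362°

Start at -145.118°; shift −249.244° → -394.362°.
-394.362° lies outside (−180°, 180°]; add 360° → -34.362°.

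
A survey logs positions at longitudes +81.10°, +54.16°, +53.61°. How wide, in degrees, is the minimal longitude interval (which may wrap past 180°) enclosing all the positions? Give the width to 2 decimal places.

Sort the longitudes: +53.61°, +54.16°, +81.10°.
Eastward gaps between consecutive values (wrapping around): 0.55°, 26.94°, 332.51°.
Largest gap = 332.51° ⇒ minimal covering band is its complement: 360° − 332.51° = 27.49°.
Band runs from +53.61° eastward to +81.10°.

27.49°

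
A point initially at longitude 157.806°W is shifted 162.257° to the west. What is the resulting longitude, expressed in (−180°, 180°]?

39.937°E

Start at -157.806°; shift −162.257° → -320.063°.
-320.063° lies outside (−180°, 180°]; add 360° → +39.937°.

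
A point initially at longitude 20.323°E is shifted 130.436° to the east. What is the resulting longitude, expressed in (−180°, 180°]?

Start at +20.323°; shift +130.436° → +150.759°.
+150.759° already lies in (−180°, 180°].

150.759°E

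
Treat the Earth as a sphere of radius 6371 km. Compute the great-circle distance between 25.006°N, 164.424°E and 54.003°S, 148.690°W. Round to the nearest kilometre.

Δλ = -148.690 − 164.424 = -313.114°; wrapped into (−180°, 180°]: 46.886°.
Δφ = -54.003 − 25.006 = -79.009°.
a = sin²(Δφ/2) + cos φ₁ · cos φ₂ · sin²(Δλ/2) = 0.488977.
c = 2·atan2(√a, √(1−a)) = 1.54875 rad → d = 6371·c ≈ 9867.08 km.

9867 km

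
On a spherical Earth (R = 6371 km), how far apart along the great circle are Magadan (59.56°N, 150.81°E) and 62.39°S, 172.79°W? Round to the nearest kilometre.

13910 km

Δλ = -172.79 − 150.81 = -323.60°; wrapped into (−180°, 180°]: 36.40°.
Δφ = -62.39 − 59.56 = -121.95°.
a = sin²(Δφ/2) + cos φ₁ · cos φ₂ · sin²(Δλ/2) = 0.787495.
c = 2·atan2(√a, √(1−a)) = 2.18339 rad → d = 6371·c ≈ 13910.37 km.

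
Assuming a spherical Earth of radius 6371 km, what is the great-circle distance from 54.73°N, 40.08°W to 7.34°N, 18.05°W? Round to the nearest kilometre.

5623 km

Δλ = -18.05 − -40.08 = 22.03°.
Δφ = 7.34 − 54.73 = -47.39°.
a = sin²(Δφ/2) + cos φ₁ · cos φ₂ · sin²(Δλ/2) = 0.182405.
c = 2·atan2(√a, √(1−a)) = 0.88254 rad → d = 6371·c ≈ 5622.67 km.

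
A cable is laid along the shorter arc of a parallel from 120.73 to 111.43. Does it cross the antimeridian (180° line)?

Signed shortest Δλ = ((111.43 − 120.73 + 180) mod 360) − 180 = -9.3°.
Going west by 9.3° from +120.73° reaches +111.43° without touching 180°.

No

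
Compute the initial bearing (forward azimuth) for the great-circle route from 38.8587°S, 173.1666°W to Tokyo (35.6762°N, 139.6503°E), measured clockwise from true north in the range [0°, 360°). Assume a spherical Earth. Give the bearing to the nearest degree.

Δλ = 139.6503 − -173.1666 = 312.8169°; wrapped into (−180°, 180°]: -47.1831°.
θ = atan2( sin Δλ · cos φ₂ , cos φ₁ · sin φ₂ − sin φ₁ · cos φ₂ · cos Δλ )
  = atan2(-0.59586, 0.80053) = -36.662° → normalised to [0°, 360°): 323.338°.

323°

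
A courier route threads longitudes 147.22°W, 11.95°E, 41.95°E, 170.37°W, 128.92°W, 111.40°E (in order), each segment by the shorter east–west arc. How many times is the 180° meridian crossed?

Leg 1: -147.22° → +11.95°, shortest Δλ = 159.17° (east) — does not cross 180°.
Leg 2: +11.95° → +41.95°, shortest Δλ = 30.0° (east) — does not cross 180°.
Leg 3: +41.95° → -170.37°, shortest Δλ = 147.68° (east) — crosses 180°.
Leg 4: -170.37° → -128.92°, shortest Δλ = 41.45° (east) — does not cross 180°.
Leg 5: -128.92° → +111.40°, shortest Δλ = -119.68° (west) — crosses 180°.
Total crossings: 2.

2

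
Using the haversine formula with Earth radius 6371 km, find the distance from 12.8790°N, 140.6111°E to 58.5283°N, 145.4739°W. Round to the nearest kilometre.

Δλ = -145.4739 − 140.6111 = -286.0850°; wrapped into (−180°, 180°]: 73.9150°.
Δφ = 58.5283 − 12.8790 = 45.6493°.
a = sin²(Δφ/2) + cos φ₁ · cos φ₂ · sin²(Δλ/2) = 0.334443.
c = 2·atan2(√a, √(1−a)) = 1.23331 rad → d = 6371·c ≈ 7857.43 km.

7857 km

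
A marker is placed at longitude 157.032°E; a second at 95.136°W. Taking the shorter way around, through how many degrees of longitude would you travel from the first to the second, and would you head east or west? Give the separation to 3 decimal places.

107.832° east

Raw difference: -95.136 − 157.032 = -252.168°.
Normalise into (−180°, 180°]: -252.168° + 360° = 107.832°.
Positive ⇒ the second point lies to the east; separation 107.832°.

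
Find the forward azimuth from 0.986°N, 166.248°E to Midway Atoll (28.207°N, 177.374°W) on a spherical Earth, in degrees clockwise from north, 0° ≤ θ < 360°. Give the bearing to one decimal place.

28.5°

Δλ = -177.374 − 166.248 = -343.622°; wrapped into (−180°, 180°]: 16.378°.
θ = atan2( sin Δλ · cos φ₂ , cos φ₁ · sin φ₂ − sin φ₁ · cos φ₂ · cos Δλ )
  = atan2(0.24849, 0.45804) = 28.480° → normalised to [0°, 360°): 28.480°.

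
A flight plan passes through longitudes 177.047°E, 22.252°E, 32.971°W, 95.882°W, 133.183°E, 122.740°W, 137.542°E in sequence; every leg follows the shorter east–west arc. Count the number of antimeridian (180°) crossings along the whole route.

Leg 1: +177.047° → +22.252°, shortest Δλ = -154.795° (west) — does not cross 180°.
Leg 2: +22.252° → -32.971°, shortest Δλ = -55.223° (west) — does not cross 180°.
Leg 3: -32.971° → -95.882°, shortest Δλ = -62.911° (west) — does not cross 180°.
Leg 4: -95.882° → +133.183°, shortest Δλ = -130.935° (west) — crosses 180°.
Leg 5: +133.183° → -122.740°, shortest Δλ = 104.077° (east) — crosses 180°.
Leg 6: -122.740° → +137.542°, shortest Δλ = -99.718° (west) — crosses 180°.
Total crossings: 3.

3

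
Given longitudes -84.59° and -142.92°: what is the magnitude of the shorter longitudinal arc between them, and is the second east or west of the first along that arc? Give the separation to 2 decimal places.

Raw difference: -142.92 − -84.59 = -58.33°.
Normalise into (−180°, 180°]: -58.33° stays -58.33°.
Negative ⇒ the second point lies to the west; separation 58.33°.

58.33° west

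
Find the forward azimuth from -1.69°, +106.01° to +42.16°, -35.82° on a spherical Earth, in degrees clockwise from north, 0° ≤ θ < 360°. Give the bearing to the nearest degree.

Δλ = -35.82 − 106.01 = -141.83°.
θ = atan2( sin Δλ · cos φ₂ , cos φ₁ · sin φ₂ − sin φ₁ · cos φ₂ · cos Δλ )
  = atan2(-0.45810, 0.65372) = -35.021° → normalised to [0°, 360°): 324.979°.

325°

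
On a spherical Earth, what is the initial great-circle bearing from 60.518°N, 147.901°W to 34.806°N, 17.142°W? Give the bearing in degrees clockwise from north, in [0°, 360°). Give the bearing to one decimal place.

39.8°

Δλ = -17.142 − -147.901 = 130.759°.
θ = atan2( sin Δλ · cos φ₂ , cos φ₁ · sin φ₂ − sin φ₁ · cos φ₂ · cos Δλ )
  = atan2(0.62194, 0.74758) = 39.759° → normalised to [0°, 360°): 39.759°.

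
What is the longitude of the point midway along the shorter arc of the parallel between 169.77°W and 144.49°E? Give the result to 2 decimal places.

167.36°E

Signed shortest Δλ from -169.77° to +144.49° is -45.74°.
Midpoint longitude = -169.77° + (-45.74°)/2 = -169.77° − 22.87° = -192.64°.
Normalise into (−180°, 180°]: +167.36°.
(The naïve average (-169.77 + +144.49)/2 = -12.64° is on the wrong side of the globe.)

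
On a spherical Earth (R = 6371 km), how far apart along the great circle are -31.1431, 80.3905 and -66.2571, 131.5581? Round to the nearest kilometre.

Δλ = 131.5581 − 80.3905 = 51.1676°.
Δφ = -66.2571 − -31.1431 = -35.1140°.
a = sin²(Δφ/2) + cos φ₁ · cos φ₂ · sin²(Δλ/2) = 0.155257.
c = 2·atan2(√a, √(1−a)) = 0.81002 rad → d = 6371·c ≈ 5160.61 km.

5161 km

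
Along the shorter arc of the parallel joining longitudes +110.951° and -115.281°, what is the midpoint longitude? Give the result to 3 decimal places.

+177.835°

Signed shortest Δλ from +110.951° to -115.281° is +133.768°.
Midpoint longitude = +110.951° + (+133.768°)/2 = +110.951° + 66.884° = +177.835°.
(The naïve average (+110.951 + -115.281)/2 = -2.165° is on the wrong side of the globe.)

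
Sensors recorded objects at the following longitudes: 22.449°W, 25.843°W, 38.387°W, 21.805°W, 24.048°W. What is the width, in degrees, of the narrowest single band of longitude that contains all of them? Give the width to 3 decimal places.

16.582°

Sort the longitudes: -38.387°, -25.843°, -24.048°, -22.449°, -21.805°.
Eastward gaps between consecutive values (wrapping around): 12.544°, 1.795°, 1.599°, 0.644°, 343.418°.
Largest gap = 343.418° ⇒ minimal covering band is its complement: 360° − 343.418° = 16.582°.
Band runs from -38.387° eastward to -21.805°.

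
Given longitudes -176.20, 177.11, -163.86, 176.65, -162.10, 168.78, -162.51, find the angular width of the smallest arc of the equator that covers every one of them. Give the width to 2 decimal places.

29.12°

Sort the longitudes: -176.20°, -163.86°, -162.51°, -162.10°, +168.78°, +176.65°, +177.11°.
Eastward gaps between consecutive values (wrapping around): 12.34°, 1.35°, 0.41°, 330.88°, 7.87°, 0.46°, 6.69°.
Largest gap = 330.88° ⇒ minimal covering band is its complement: 360° − 330.88° = 29.12°.
Band runs from +168.78° eastward to -162.10°, crossing the antimeridian.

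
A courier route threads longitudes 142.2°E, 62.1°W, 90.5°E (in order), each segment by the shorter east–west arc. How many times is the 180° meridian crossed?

Leg 1: +142.2° → -62.1°, shortest Δλ = 155.7° (east) — crosses 180°.
Leg 2: -62.1° → +90.5°, shortest Δλ = 152.6° (east) — does not cross 180°.
Total crossings: 1.

1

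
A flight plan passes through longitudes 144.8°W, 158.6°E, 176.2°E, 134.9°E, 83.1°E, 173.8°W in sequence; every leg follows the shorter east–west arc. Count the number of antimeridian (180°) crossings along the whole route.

Leg 1: -144.8° → +158.6°, shortest Δλ = -56.6° (west) — crosses 180°.
Leg 2: +158.6° → +176.2°, shortest Δλ = 17.6° (east) — does not cross 180°.
Leg 3: +176.2° → +134.9°, shortest Δλ = -41.3° (west) — does not cross 180°.
Leg 4: +134.9° → +83.1°, shortest Δλ = -51.8° (west) — does not cross 180°.
Leg 5: +83.1° → -173.8°, shortest Δλ = 103.1° (east) — crosses 180°.
Total crossings: 2.

2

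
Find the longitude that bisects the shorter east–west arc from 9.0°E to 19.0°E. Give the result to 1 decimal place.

Signed shortest Δλ from +9.0° to +19.0° is +10.0°.
Midpoint longitude = +9.0° + (+10.0°)/2 = +9.0° + 5.0° = +14.0°.

14.0°E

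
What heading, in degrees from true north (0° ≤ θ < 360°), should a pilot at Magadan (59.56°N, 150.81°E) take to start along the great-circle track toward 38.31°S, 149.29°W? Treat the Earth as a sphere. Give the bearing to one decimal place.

Δλ = -149.29 − 150.81 = -300.10°; wrapped into (−180°, 180°]: 59.90°.
θ = atan2( sin Δλ · cos φ₂ , cos φ₁ · sin φ₂ − sin φ₁ · cos φ₂ · cos Δλ )
  = atan2(0.67886, -0.65335) = 133.903° → normalised to [0°, 360°): 133.903°.

133.9°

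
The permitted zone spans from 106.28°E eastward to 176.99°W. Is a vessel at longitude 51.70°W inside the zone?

No

Band width going east from +106.28° to -176.99°: ((-176.99 − 106.28) mod 360) = 76.73°.
Offset of -51.70° east of the west edge: ((-51.70 − 106.28) mod 360) = 202.02°.
202.02° > 76.73° ⇒ outside.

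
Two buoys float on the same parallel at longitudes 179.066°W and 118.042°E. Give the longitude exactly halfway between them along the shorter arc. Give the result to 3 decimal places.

149.488°E

Signed shortest Δλ from -179.066° to +118.042° is -62.892°.
Midpoint longitude = -179.066° + (-62.892°)/2 = -179.066° − 31.446° = -210.512°.
Normalise into (−180°, 180°]: +149.488°.
(The naïve average (-179.066 + +118.042)/2 = -30.512° is on the wrong side of the globe.)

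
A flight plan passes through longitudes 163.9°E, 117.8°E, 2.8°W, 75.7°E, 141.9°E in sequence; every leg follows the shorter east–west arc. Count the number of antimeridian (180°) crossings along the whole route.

Leg 1: +163.9° → +117.8°, shortest Δλ = -46.1° (west) — does not cross 180°.
Leg 2: +117.8° → -2.8°, shortest Δλ = -120.6° (west) — does not cross 180°.
Leg 3: -2.8° → +75.7°, shortest Δλ = 78.5° (east) — does not cross 180°.
Leg 4: +75.7° → +141.9°, shortest Δλ = 66.2° (east) — does not cross 180°.
Total crossings: 0.

0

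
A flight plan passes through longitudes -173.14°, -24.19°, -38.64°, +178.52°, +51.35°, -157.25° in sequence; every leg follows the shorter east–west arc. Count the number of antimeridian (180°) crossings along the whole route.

Leg 1: -173.14° → -24.19°, shortest Δλ = 148.95° (east) — does not cross 180°.
Leg 2: -24.19° → -38.64°, shortest Δλ = -14.45° (west) — does not cross 180°.
Leg 3: -38.64° → +178.52°, shortest Δλ = -142.84° (west) — crosses 180°.
Leg 4: +178.52° → +51.35°, shortest Δλ = -127.17° (west) — does not cross 180°.
Leg 5: +51.35° → -157.25°, shortest Δλ = 151.4° (east) — crosses 180°.
Total crossings: 2.

2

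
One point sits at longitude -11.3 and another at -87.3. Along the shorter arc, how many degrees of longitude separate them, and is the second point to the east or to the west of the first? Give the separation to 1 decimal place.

Raw difference: -87.3 − -11.3 = -76.0°.
Normalise into (−180°, 180°]: -76.0° stays -76.0°.
Negative ⇒ the second point lies to the west; separation 76.0°.

76.0° west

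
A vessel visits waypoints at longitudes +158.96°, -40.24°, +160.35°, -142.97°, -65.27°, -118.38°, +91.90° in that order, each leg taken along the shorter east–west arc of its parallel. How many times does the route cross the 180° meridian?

Leg 1: +158.96° → -40.24°, shortest Δλ = 160.8° (east) — crosses 180°.
Leg 2: -40.24° → +160.35°, shortest Δλ = -159.41° (west) — crosses 180°.
Leg 3: +160.35° → -142.97°, shortest Δλ = 56.68° (east) — crosses 180°.
Leg 4: -142.97° → -65.27°, shortest Δλ = 77.7° (east) — does not cross 180°.
Leg 5: -65.27° → -118.38°, shortest Δλ = -53.11° (west) — does not cross 180°.
Leg 6: -118.38° → +91.90°, shortest Δλ = -149.72° (west) — crosses 180°.
Total crossings: 4.

4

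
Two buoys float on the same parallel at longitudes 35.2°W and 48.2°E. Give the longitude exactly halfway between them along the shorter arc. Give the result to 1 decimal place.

6.5°E

Signed shortest Δλ from -35.2° to +48.2° is +83.4°.
Midpoint longitude = -35.2° + (+83.4°)/2 = -35.2° + 41.7° = +6.5°.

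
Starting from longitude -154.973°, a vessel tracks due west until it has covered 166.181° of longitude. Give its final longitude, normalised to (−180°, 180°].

Start at -154.973°; shift −166.181° → -321.154°.
-321.154° lies outside (−180°, 180°]; add 360° → +38.846°.

+38.846°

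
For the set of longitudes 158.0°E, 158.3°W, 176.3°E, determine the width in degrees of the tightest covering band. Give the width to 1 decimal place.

43.7°

Sort the longitudes: -158.3°, +158.0°, +176.3°.
Eastward gaps between consecutive values (wrapping around): 316.3°, 18.3°, 25.4°.
Largest gap = 316.3° ⇒ minimal covering band is its complement: 360° − 316.3° = 43.7°.
Band runs from +158.0° eastward to -158.3°, crossing the antimeridian.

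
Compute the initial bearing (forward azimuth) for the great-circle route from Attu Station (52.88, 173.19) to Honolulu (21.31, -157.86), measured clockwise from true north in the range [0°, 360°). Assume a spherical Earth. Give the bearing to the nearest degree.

134°

Δλ = -157.86 − 173.19 = -331.05°; wrapped into (−180°, 180°]: 28.95°.
θ = atan2( sin Δλ · cos φ₂ , cos φ₁ · sin φ₂ − sin φ₁ · cos φ₂ · cos Δλ )
  = atan2(0.45095, -0.43071) = 133.685° → normalised to [0°, 360°): 133.685°.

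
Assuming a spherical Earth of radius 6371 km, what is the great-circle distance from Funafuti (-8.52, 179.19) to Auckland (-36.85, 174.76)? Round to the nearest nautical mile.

Δλ = 174.76 − 179.19 = -4.43°.
Δφ = -36.85 − -8.52 = -28.33°.
a = sin²(Δφ/2) + cos φ₁ · cos φ₂ · sin²(Δλ/2) = 0.061068.
c = 2·atan2(√a, √(1−a)) = 0.49941 rad → d = 6371·c ≈ 3181.75 km ≈ 1718.01 nmi.

1718 nmi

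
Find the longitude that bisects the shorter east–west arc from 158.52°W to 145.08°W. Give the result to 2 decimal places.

151.80°W

Signed shortest Δλ from -158.52° to -145.08° is +13.44°.
Midpoint longitude = -158.52° + (+13.44°)/2 = -158.52° + 6.72° = -151.80°.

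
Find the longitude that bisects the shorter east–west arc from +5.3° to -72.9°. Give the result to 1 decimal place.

-33.8°

Signed shortest Δλ from +5.3° to -72.9° is -78.2°.
Midpoint longitude = +5.3° + (-78.2°)/2 = +5.3° − 39.1° = -33.8°.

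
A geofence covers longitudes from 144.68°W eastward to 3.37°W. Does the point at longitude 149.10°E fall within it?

Band width going east from -144.68° to -3.37°: ((-3.37 − -144.68) mod 360) = 141.31°.
Offset of +149.10° east of the west edge: ((149.10 − -144.68) mod 360) = 293.78°.
293.78° > 141.31° ⇒ outside.

No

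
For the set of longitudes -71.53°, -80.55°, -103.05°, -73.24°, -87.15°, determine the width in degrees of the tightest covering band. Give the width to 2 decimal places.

31.52°

Sort the longitudes: -103.05°, -87.15°, -80.55°, -73.24°, -71.53°.
Eastward gaps between consecutive values (wrapping around): 15.90°, 6.60°, 7.31°, 1.71°, 328.48°.
Largest gap = 328.48° ⇒ minimal covering band is its complement: 360° − 328.48° = 31.52°.
Band runs from -103.05° eastward to -71.53°.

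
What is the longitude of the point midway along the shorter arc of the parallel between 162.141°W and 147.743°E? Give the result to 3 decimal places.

172.801°E

Signed shortest Δλ from -162.141° to +147.743° is -50.116°.
Midpoint longitude = -162.141° + (-50.116°)/2 = -162.141° − 25.058° = -187.199°.
Normalise into (−180°, 180°]: +172.801°.
(The naïve average (-162.141 + +147.743)/2 = -7.199° is on the wrong side of the globe.)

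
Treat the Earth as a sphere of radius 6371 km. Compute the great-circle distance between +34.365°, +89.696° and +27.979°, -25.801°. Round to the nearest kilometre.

10320 km

Δλ = -25.801 − 89.696 = -115.497°.
Δφ = 27.979 − 34.365 = -6.386°.
a = sin²(Δφ/2) + cos φ₁ · cos φ₂ · sin²(Δλ/2) = 0.524491.
c = 2·atan2(√a, √(1−a)) = 1.61980 rad → d = 6371·c ≈ 10319.73 km.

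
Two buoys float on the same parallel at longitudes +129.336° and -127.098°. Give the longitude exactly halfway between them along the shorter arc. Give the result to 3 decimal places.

-178.881°

Signed shortest Δλ from +129.336° to -127.098° is +103.566°.
Midpoint longitude = +129.336° + (+103.566°)/2 = +129.336° + 51.783° = +181.119°.
Normalise into (−180°, 180°]: -178.881°.
(The naïve average (+129.336 + -127.098)/2 = 1.119° is on the wrong side of the globe.)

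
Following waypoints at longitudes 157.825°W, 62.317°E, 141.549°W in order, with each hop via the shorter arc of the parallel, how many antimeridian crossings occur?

Leg 1: -157.825° → +62.317°, shortest Δλ = -139.858° (west) — crosses 180°.
Leg 2: +62.317° → -141.549°, shortest Δλ = 156.134° (east) — crosses 180°.
Total crossings: 2.

2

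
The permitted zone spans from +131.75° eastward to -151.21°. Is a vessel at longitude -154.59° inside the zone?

Band width going east from +131.75° to -151.21°: ((-151.21 − 131.75) mod 360) = 77.04°.
Offset of -154.59° east of the west edge: ((-154.59 − 131.75) mod 360) = 73.66°.
73.66° ≤ 77.04° ⇒ inside.

Yes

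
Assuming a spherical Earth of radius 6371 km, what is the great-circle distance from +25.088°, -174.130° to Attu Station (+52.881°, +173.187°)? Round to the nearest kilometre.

Δλ = 173.187 − -174.130 = 347.317°; wrapped into (−180°, 180°]: -12.683°.
Δφ = 52.881 − 25.088 = 27.793°.
a = sin²(Δφ/2) + cos φ₁ · cos φ₂ · sin²(Δλ/2) = 0.064349.
c = 2·atan2(√a, √(1−a)) = 0.51295 rad → d = 6371·c ≈ 3267.98 km.

3268 km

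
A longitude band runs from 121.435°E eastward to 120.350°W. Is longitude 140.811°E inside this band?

Yes

Band width going east from +121.435° to -120.350°: ((-120.350 − 121.435) mod 360) = 118.215°.
Offset of +140.811° east of the west edge: ((140.811 − 121.435) mod 360) = 19.376°.
19.376° ≤ 118.215° ⇒ inside.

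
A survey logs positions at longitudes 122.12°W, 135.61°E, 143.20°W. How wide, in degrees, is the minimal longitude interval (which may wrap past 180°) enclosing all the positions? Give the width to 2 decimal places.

Sort the longitudes: -143.20°, -122.12°, +135.61°.
Eastward gaps between consecutive values (wrapping around): 21.08°, 257.73°, 81.19°.
Largest gap = 257.73° ⇒ minimal covering band is its complement: 360° − 257.73° = 102.27°.
Band runs from +135.61° eastward to -122.12°, crossing the antimeridian.

102.27°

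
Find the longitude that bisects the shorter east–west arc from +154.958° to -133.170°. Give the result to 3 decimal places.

-169.106°

Signed shortest Δλ from +154.958° to -133.170° is +71.872°.
Midpoint longitude = +154.958° + (+71.872°)/2 = +154.958° + 35.936° = +190.894°.
Normalise into (−180°, 180°]: -169.106°.
(The naïve average (+154.958 + -133.170)/2 = 10.894° is on the wrong side of the globe.)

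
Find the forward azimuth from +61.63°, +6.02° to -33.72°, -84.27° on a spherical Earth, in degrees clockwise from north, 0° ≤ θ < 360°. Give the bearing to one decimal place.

252.6°

Δλ = -84.27 − 6.02 = -90.29°.
θ = atan2( sin Δλ · cos φ₂ , cos φ₁ · sin φ₂ − sin φ₁ · cos φ₂ · cos Δλ )
  = atan2(-0.83175, -0.26008) = -107.364° → normalised to [0°, 360°): 252.636°.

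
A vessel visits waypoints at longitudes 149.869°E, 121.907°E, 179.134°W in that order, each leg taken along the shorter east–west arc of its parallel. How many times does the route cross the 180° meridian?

Leg 1: +149.869° → +121.907°, shortest Δλ = -27.962° (west) — does not cross 180°.
Leg 2: +121.907° → -179.134°, shortest Δλ = 58.959° (east) — crosses 180°.
Total crossings: 1.

1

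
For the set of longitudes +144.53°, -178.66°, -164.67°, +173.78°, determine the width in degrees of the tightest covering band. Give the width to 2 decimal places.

50.80°

Sort the longitudes: -178.66°, -164.67°, +144.53°, +173.78°.
Eastward gaps between consecutive values (wrapping around): 13.99°, 309.20°, 29.25°, 7.56°.
Largest gap = 309.20° ⇒ minimal covering band is its complement: 360° − 309.20° = 50.80°.
Band runs from +144.53° eastward to -164.67°, crossing the antimeridian.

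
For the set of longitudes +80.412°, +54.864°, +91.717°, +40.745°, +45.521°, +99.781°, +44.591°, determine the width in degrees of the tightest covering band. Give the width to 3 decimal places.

59.036°

Sort the longitudes: +40.745°, +44.591°, +45.521°, +54.864°, +80.412°, +91.717°, +99.781°.
Eastward gaps between consecutive values (wrapping around): 3.846°, 0.930°, 9.343°, 25.548°, 11.305°, 8.064°, 300.964°.
Largest gap = 300.964° ⇒ minimal covering band is its complement: 360° − 300.964° = 59.036°.
Band runs from +40.745° eastward to +99.781°.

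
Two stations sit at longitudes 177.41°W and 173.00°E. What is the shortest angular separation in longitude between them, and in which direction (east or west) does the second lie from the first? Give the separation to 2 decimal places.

9.59° west

Raw difference: 173.00 − -177.41 = 350.41°.
Normalise into (−180°, 180°]: 350.41° − 360° = -9.59°.
Negative ⇒ the second point lies to the west; separation 9.59°.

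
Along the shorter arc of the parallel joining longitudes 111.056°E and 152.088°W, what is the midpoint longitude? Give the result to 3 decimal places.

159.484°E

Signed shortest Δλ from +111.056° to -152.088° is +96.856°.
Midpoint longitude = +111.056° + (+96.856°)/2 = +111.056° + 48.428° = +159.484°.
(The naïve average (+111.056 + -152.088)/2 = -20.516° is on the wrong side of the globe.)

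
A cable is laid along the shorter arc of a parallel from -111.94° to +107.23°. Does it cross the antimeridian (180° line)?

Yes

Naïve |107.23 − -111.94| = 219.17° > 180°, so the shorter arc goes the other way round — across 180°.
Signed shortest Δλ = ((107.23 − -111.94 + 180) mod 360) − 180 = -140.83°.
Going west by 140.83° from -111.94° passes through 180° before reaching +107.23°.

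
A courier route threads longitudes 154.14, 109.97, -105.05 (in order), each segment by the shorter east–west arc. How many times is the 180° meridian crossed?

Leg 1: +154.14° → +109.97°, shortest Δλ = -44.17° (west) — does not cross 180°.
Leg 2: +109.97° → -105.05°, shortest Δλ = 144.98° (east) — crosses 180°.
Total crossings: 1.

1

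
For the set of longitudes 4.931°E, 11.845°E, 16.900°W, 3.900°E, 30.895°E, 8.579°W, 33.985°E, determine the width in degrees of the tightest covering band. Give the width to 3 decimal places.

50.885°

Sort the longitudes: -16.900°, -8.579°, +3.900°, +4.931°, +11.845°, +30.895°, +33.985°.
Eastward gaps between consecutive values (wrapping around): 8.321°, 12.479°, 1.031°, 6.914°, 19.050°, 3.090°, 309.115°.
Largest gap = 309.115° ⇒ minimal covering band is its complement: 360° − 309.115° = 50.885°.
Band runs from -16.900° eastward to +33.985°.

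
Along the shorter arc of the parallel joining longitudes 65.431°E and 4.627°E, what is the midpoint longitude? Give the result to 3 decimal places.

35.029°E

Signed shortest Δλ from +65.431° to +4.627° is -60.804°.
Midpoint longitude = +65.431° + (-60.804°)/2 = +65.431° − 30.402° = +35.029°.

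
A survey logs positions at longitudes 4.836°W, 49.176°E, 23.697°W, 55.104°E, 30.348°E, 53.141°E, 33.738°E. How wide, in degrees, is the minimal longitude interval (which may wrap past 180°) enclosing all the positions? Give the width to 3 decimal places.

78.801°

Sort the longitudes: -23.697°, -4.836°, +30.348°, +33.738°, +49.176°, +53.141°, +55.104°.
Eastward gaps between consecutive values (wrapping around): 18.861°, 35.184°, 3.390°, 15.438°, 3.965°, 1.963°, 281.199°.
Largest gap = 281.199° ⇒ minimal covering band is its complement: 360° − 281.199° = 78.801°.
Band runs from -23.697° eastward to +55.104°.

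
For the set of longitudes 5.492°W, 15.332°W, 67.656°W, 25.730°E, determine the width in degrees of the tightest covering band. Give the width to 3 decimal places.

Sort the longitudes: -67.656°, -15.332°, -5.492°, +25.730°.
Eastward gaps between consecutive values (wrapping around): 52.324°, 9.840°, 31.222°, 266.614°.
Largest gap = 266.614° ⇒ minimal covering band is its complement: 360° − 266.614° = 93.386°.
Band runs from -67.656° eastward to +25.730°.

93.386°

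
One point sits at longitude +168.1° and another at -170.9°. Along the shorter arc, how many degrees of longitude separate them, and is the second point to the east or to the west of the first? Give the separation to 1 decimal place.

21.0° east

Raw difference: -170.9 − 168.1 = -339.0°.
Normalise into (−180°, 180°]: -339.0° + 360° = 21.0°.
Positive ⇒ the second point lies to the east; separation 21.0°.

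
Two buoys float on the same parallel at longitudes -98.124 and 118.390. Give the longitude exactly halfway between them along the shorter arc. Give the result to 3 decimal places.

Signed shortest Δλ from -98.124° to +118.390° is -143.486°.
Midpoint longitude = -98.124° + (-143.486°)/2 = -98.124° − 71.743° = -169.867°.
(The naïve average (-98.124 + +118.390)/2 = 10.133° is on the wrong side of the globe.)

-169.867°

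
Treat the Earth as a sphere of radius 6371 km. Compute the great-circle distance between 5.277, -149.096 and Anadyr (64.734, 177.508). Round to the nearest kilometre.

Δλ = 177.508 − -149.096 = 326.604°; wrapped into (−180°, 180°]: -33.396°.
Δφ = 64.734 − 5.277 = 59.457°.
a = sin²(Δφ/2) + cos φ₁ · cos φ₂ · sin²(Δλ/2) = 0.280995.
c = 2·atan2(√a, √(1−a)) = 1.11741 rad → d = 6371·c ≈ 7119.04 km.

7119 km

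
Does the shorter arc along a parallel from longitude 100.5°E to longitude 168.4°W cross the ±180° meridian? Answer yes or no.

Naïve |-168.4 − 100.5| = 268.9° > 180°, so the shorter arc goes the other way round — across 180°.
Signed shortest Δλ = ((-168.4 − 100.5 + 180) mod 360) − 180 = 91.1°.
Going east by 91.1° from +100.5° passes through 180° before reaching -168.4°.

Yes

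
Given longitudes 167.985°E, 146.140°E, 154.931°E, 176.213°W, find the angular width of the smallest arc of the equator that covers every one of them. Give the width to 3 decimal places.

Sort the longitudes: -176.213°, +146.140°, +154.931°, +167.985°.
Eastward gaps between consecutive values (wrapping around): 322.353°, 8.791°, 13.054°, 15.802°.
Largest gap = 322.353° ⇒ minimal covering band is its complement: 360° − 322.353° = 37.647°.
Band runs from +146.140° eastward to -176.213°, crossing the antimeridian.

37.647°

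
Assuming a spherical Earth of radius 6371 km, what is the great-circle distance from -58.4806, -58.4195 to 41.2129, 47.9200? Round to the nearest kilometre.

Δλ = 47.9200 − -58.4195 = 106.3395°.
Δφ = 41.2129 − -58.4806 = 99.6935°.
a = sin²(Δφ/2) + cos φ₁ · cos φ₂ · sin²(Δλ/2) = 0.836146.
c = 2·atan2(√a, √(1−a)) = 2.30810 rad → d = 6371·c ≈ 14704.89 km.

14705 km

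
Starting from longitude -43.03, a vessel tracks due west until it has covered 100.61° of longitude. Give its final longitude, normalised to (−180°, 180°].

Start at -43.03°; shift −100.61° → -143.64°.
-143.64° already lies in (−180°, 180°].

-143.64°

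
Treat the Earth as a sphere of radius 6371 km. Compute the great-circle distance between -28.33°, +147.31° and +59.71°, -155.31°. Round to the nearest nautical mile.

Δλ = -155.31 − 147.31 = -302.62°; wrapped into (−180°, 180°]: 57.38°.
Δφ = 59.71 − -28.33 = 88.04°.
a = sin²(Δφ/2) + cos φ₁ · cos φ₂ · sin²(Δλ/2) = 0.585219.
c = 2·atan2(√a, √(1−a)) = 1.74207 rad → d = 6371·c ≈ 11098.73 km ≈ 5992.84 nmi.

5993 nmi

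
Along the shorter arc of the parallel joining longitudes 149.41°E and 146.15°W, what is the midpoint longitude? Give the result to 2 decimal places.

178.37°W

Signed shortest Δλ from +149.41° to -146.15° is +64.44°.
Midpoint longitude = +149.41° + (+64.44°)/2 = +149.41° + 32.22° = +181.63°.
Normalise into (−180°, 180°]: -178.37°.
(The naïve average (+149.41 + -146.15)/2 = 1.63° is on the wrong side of the globe.)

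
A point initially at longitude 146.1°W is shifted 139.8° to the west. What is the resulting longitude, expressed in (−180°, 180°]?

Start at -146.1°; shift −139.8° → -285.9°.
-285.9° lies outside (−180°, 180°]; add 360° → +74.1°.

74.1°E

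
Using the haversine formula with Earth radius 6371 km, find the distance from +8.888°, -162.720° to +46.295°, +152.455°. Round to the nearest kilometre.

5941 km

Δλ = 152.455 − -162.720 = 315.175°; wrapped into (−180°, 180°]: -44.825°.
Δφ = 46.295 − 8.888 = 37.407°.
a = sin²(Δφ/2) + cos φ₁ · cos φ₂ · sin²(Δλ/2) = 0.202065.
c = 2·atan2(√a, √(1−a)) = 0.93245 rad → d = 6371·c ≈ 5940.63 km.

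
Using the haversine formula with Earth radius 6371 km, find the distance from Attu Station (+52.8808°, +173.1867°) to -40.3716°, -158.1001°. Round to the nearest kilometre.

Δλ = -158.1001 − 173.1867 = -331.2868°; wrapped into (−180°, 180°]: 28.7132°.
Δφ = -40.3716 − 52.8808 = -93.2524°.
a = sin²(Δφ/2) + cos φ₁ · cos φ₂ · sin²(Δλ/2) = 0.556635.
c = 2·atan2(√a, √(1−a)) = 1.68431 rad → d = 6371·c ≈ 10730.73 km.

10731 km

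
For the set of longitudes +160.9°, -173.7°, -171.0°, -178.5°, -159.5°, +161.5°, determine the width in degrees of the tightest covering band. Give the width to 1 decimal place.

Sort the longitudes: -178.5°, -173.7°, -171.0°, -159.5°, +160.9°, +161.5°.
Eastward gaps between consecutive values (wrapping around): 4.8°, 2.7°, 11.5°, 320.4°, 0.6°, 20.0°.
Largest gap = 320.4° ⇒ minimal covering band is its complement: 360° − 320.4° = 39.6°.
Band runs from +160.9° eastward to -159.5°, crossing the antimeridian.

39.6°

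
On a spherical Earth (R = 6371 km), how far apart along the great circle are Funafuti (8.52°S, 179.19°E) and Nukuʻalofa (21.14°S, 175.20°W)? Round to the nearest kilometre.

Δλ = -175.20 − 179.19 = -354.39°; wrapped into (−180°, 180°]: 5.61°.
Δφ = -21.14 − -8.52 = -12.62°.
a = sin²(Δφ/2) + cos φ₁ · cos φ₂ · sin²(Δλ/2) = 0.014289.
c = 2·atan2(√a, √(1−a)) = 0.23964 rad → d = 6371·c ≈ 1526.77 km.

1527 km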